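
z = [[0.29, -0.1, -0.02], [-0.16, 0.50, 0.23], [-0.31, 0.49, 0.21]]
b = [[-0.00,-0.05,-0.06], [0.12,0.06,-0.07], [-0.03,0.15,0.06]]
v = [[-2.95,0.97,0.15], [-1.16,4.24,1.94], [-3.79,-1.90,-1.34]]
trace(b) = 0.12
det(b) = -0.00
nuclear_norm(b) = 0.36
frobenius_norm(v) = 7.25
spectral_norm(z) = 0.86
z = b @ v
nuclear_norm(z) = 1.11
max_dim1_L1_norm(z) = 1.01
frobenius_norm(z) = 0.90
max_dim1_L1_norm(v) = 7.34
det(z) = 0.00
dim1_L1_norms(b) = [0.11, 0.25, 0.24]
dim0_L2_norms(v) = [4.94, 4.75, 2.36]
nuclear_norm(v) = 10.24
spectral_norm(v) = 5.29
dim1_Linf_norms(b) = [0.06, 0.12, 0.15]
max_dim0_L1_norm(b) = 0.26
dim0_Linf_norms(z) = [0.31, 0.5, 0.23]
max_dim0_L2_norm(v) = 4.94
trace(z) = 1.00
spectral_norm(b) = 0.18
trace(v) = -0.05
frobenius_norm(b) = 0.24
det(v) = -0.01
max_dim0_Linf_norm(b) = 0.15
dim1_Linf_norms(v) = [2.95, 4.24, 3.79]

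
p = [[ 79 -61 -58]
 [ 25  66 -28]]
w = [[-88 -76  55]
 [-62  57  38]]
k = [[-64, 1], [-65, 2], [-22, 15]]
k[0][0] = -64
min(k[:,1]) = 1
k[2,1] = 15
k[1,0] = -65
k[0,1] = 1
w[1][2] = 38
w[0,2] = 55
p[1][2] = -28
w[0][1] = -76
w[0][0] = -88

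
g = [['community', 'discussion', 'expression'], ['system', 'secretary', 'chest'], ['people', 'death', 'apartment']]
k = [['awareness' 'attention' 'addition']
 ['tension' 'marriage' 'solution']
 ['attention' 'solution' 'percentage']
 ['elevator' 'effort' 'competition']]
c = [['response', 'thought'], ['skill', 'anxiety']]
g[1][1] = 'secretary'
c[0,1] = 'thought'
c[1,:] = ['skill', 'anxiety']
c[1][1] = 'anxiety'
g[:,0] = ['community', 'system', 'people']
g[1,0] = 'system'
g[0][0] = 'community'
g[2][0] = 'people'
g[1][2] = 'chest'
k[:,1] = ['attention', 'marriage', 'solution', 'effort']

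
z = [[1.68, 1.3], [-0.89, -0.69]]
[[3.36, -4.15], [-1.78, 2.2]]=z @ [[0.16, -2.58], [2.38, 0.14]]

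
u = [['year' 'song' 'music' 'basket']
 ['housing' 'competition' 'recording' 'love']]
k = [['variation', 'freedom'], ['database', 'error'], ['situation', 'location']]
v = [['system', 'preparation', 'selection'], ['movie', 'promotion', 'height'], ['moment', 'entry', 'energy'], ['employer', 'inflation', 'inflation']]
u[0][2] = 'music'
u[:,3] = ['basket', 'love']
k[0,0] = 'variation'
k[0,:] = ['variation', 'freedom']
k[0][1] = 'freedom'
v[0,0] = 'system'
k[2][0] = 'situation'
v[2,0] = 'moment'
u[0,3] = 'basket'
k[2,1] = 'location'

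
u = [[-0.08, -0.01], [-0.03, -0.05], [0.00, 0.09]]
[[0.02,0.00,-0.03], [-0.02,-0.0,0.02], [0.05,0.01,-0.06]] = u @ [[-0.34, -0.05, 0.43],[0.51, 0.07, -0.64]]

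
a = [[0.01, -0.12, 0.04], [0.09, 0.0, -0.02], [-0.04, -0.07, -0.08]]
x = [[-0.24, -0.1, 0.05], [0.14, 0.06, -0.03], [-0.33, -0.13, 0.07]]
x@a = [[-0.01, 0.03, -0.01], [0.01, -0.01, 0.01], [-0.02, 0.03, -0.02]]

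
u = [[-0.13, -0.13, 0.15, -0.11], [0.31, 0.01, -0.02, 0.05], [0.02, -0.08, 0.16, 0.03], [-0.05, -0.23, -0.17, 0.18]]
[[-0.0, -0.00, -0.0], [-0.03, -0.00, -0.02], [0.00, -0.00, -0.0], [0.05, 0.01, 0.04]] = u @ [[-0.11, -0.02, -0.09], [-0.04, -0.01, -0.03], [-0.03, -0.01, -0.03], [0.15, 0.03, 0.13]]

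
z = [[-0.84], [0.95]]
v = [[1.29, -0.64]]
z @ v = [[-1.08,0.54], [1.23,-0.61]]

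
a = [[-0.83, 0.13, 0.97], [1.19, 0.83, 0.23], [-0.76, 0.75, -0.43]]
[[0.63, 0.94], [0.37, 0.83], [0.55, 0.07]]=a@[[-0.24, 0.05], [0.69, 0.67], [0.35, 0.92]]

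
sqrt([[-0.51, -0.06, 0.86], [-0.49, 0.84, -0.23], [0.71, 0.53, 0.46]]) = [[0.25+0.74j, -0.03+0.14j, (0.44-0.41j)],[(-0.25+0.15j), (0.94+0.03j), -0.12-0.08j],[(0.36-0.41j), (0.27-0.08j), (0.75+0.23j)]]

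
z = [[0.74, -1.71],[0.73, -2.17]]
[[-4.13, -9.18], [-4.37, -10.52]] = z @ [[-4.15, -5.40], [0.62, 3.03]]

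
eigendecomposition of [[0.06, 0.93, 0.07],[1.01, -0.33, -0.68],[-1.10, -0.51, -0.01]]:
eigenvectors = [[-0.45, -0.58, -0.63],[-0.60, 0.46, 0.66],[0.67, -0.67, -0.42]]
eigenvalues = [1.19, -0.61, -0.86]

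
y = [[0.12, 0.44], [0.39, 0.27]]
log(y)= [[-1.08+1.85j, (0.52-1.64j)],  [(0.46-1.46j), (-0.9+1.29j)]]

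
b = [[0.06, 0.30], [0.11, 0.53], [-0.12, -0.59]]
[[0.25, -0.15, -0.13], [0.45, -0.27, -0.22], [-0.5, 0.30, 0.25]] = b @ [[1.08,-0.64,-0.55],[0.62,-0.37,-0.31]]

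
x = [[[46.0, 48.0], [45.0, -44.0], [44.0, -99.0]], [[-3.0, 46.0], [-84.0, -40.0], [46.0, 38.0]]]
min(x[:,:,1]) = -99.0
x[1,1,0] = -84.0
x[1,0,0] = -3.0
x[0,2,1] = -99.0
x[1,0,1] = 46.0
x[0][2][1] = -99.0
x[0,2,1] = -99.0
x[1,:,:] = [[-3.0, 46.0], [-84.0, -40.0], [46.0, 38.0]]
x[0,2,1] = -99.0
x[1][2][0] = 46.0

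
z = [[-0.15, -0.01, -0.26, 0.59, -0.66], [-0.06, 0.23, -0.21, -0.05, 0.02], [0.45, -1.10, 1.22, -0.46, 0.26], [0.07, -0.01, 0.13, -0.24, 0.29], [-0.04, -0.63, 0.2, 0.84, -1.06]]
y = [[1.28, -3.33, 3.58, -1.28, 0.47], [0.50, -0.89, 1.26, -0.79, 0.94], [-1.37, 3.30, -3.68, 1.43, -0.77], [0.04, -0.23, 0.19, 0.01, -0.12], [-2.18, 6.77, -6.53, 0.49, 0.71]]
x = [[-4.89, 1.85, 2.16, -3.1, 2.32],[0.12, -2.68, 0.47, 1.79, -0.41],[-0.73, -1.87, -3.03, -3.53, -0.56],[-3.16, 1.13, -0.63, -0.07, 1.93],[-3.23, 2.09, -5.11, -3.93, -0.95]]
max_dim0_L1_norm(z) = 2.29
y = x @ z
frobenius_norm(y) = 12.43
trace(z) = 0.00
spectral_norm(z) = 1.90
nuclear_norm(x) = 23.23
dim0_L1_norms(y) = [5.37, 14.52, 15.24, 4.0, 3.01]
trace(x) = -11.62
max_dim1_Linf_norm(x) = 5.11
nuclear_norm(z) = 3.69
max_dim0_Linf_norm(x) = 5.11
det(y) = -0.00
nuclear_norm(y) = 14.63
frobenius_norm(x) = 12.51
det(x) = 559.19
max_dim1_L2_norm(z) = 1.78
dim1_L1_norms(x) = [14.32, 5.47, 9.72, 6.92, 15.31]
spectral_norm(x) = 9.67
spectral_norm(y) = 12.26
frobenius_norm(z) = 2.57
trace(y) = -2.57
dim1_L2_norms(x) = [6.86, 3.28, 5.1, 3.92, 7.57]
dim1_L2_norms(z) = [0.93, 0.32, 1.78, 0.4, 1.51]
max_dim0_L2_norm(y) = 8.4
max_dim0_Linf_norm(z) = 1.22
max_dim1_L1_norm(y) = 16.68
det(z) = -0.00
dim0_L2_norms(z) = [0.48, 1.29, 1.29, 1.15, 1.31]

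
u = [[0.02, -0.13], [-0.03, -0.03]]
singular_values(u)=[0.13, 0.03]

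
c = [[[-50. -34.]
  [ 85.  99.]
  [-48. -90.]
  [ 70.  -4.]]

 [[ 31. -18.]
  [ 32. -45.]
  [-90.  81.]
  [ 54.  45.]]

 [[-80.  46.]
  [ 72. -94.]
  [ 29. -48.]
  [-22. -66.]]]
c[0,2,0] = -48.0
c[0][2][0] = -48.0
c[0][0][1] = -34.0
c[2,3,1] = -66.0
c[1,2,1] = 81.0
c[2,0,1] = 46.0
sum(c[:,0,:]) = -105.0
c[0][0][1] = -34.0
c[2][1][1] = -94.0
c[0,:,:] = [[-50.0, -34.0], [85.0, 99.0], [-48.0, -90.0], [70.0, -4.0]]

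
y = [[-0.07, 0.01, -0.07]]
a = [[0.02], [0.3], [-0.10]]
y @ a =[[0.01]]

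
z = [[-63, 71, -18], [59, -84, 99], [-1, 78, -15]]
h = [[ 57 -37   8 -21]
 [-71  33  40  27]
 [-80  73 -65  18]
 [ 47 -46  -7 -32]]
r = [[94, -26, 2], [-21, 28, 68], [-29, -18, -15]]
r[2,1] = -18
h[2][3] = 18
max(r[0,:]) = 94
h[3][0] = 47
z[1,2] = 99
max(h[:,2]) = 40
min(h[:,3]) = -32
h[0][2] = 8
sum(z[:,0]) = -5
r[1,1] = 28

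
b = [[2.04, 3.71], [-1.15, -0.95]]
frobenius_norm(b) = 4.49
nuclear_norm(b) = 4.98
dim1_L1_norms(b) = [5.75, 2.1]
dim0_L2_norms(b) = [2.34, 3.83]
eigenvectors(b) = [[0.87+0.00j,  0.87-0.00j],[(-0.35+0.34j),  -0.35-0.34j]]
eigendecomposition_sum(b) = [[1.02+0.43j,1.85-0.71j], [(-0.58+0.22j),(-0.48+1j)]] + [[1.02-0.43j, (1.85+0.71j)], [-0.58-0.22j, -0.47-1.00j]]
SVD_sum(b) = [[2.18,3.63], [-0.73,-1.21]] + [[-0.14, 0.08], [-0.42, 0.26]]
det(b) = 2.33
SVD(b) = [[-0.95, 0.32],  [0.32, 0.95]] @ diag([4.4584683163444625, 0.5222645614557505]) @ [[-0.52, -0.86], [-0.86, 0.52]]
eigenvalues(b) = [(0.55+1.43j), (0.55-1.43j)]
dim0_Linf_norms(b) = [2.04, 3.71]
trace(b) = 1.09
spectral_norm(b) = 4.46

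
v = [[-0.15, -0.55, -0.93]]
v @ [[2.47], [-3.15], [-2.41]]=[[3.60]]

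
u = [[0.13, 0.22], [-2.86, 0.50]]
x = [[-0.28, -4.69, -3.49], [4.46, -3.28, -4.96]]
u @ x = [[0.94, -1.33, -1.54], [3.03, 11.77, 7.50]]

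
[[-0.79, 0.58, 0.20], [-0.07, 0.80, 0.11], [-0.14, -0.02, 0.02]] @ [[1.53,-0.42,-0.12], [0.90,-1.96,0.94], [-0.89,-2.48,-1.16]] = [[-0.86, -1.30, 0.41], [0.52, -1.81, 0.63], [-0.25, 0.05, -0.03]]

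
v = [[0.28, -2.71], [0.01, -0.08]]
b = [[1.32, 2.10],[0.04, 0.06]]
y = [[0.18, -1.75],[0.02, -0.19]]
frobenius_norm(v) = 2.73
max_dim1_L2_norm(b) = 2.48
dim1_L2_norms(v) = [2.72, 0.08]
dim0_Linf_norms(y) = [0.18, 1.75]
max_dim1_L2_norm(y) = 1.76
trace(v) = 0.20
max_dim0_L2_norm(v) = 2.71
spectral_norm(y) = 1.77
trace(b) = 1.38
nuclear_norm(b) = 2.48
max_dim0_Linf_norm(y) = 1.75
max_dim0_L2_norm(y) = 1.76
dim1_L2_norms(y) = [1.76, 0.19]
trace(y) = -0.01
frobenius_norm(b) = 2.48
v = b @ y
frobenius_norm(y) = 1.77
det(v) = 0.00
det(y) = 0.00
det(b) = -0.00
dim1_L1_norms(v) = [2.99, 0.09]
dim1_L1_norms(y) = [1.93, 0.21]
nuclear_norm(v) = 2.73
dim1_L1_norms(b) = [3.42, 0.1]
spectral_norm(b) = 2.48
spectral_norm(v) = 2.73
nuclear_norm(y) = 1.77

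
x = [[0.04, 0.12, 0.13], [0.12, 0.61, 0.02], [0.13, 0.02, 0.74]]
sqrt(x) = [[(0.05+0.07j), (0.15-0.01j), (0.14-0.01j)], [0.15-0.01j, 0.77+0.00j, (-0+0j)], [0.14-0.01j, (-0+0j), (0.85+0j)]]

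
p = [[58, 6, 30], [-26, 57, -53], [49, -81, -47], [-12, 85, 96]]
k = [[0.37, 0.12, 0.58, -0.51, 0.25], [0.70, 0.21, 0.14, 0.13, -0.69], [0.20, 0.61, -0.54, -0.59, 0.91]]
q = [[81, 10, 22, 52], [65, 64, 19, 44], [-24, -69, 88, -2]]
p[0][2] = 30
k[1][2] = 0.142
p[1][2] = -53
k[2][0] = 0.202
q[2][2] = 88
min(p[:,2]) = -53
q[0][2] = 22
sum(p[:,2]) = 26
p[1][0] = -26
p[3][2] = 96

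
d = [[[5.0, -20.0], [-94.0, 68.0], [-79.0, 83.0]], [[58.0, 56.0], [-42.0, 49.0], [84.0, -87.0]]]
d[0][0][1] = -20.0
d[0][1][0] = -94.0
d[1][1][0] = -42.0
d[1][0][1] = 56.0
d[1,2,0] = 84.0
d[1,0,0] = 58.0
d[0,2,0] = -79.0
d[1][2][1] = -87.0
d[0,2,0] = -79.0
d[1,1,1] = 49.0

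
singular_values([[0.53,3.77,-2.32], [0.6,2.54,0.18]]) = [4.99, 1.36]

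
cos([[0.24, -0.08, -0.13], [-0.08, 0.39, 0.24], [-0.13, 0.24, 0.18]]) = [[0.96, 0.04, 0.04],[0.04, 0.9, -0.07],[0.04, -0.07, 0.95]]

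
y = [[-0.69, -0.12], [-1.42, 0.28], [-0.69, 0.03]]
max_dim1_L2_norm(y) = 1.45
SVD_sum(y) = [[-0.67,0.08], [-1.43,0.17], [-0.68,0.08]] + [[-0.02, -0.2],[0.01, 0.11],[-0.01, -0.05]]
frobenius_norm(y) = 1.75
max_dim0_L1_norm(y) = 2.8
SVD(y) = [[-0.39, 0.84], [-0.83, -0.49], [-0.40, 0.21]] @ diag([1.734137706723005, 0.23466234065455976]) @ [[0.99, -0.11], [-0.11, -0.99]]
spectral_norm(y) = 1.73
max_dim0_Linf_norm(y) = 1.42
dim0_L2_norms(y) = [1.72, 0.31]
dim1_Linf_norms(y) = [0.69, 1.42, 0.69]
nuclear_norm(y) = 1.97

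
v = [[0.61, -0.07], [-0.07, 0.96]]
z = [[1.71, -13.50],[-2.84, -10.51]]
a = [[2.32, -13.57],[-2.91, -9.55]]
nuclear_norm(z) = 20.40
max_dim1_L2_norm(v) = 0.96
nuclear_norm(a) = 20.31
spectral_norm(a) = 16.60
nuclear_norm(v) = 1.57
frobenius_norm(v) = 1.14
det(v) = 0.58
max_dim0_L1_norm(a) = 23.12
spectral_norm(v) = 0.97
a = v + z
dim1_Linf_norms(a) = [13.57, 9.55]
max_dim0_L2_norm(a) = 16.59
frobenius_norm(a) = 17.01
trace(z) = -8.80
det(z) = -56.31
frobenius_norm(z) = 17.43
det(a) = -61.64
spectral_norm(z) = 17.11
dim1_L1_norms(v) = [0.68, 1.03]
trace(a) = -7.23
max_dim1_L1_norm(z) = 15.21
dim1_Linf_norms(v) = [0.61, 0.96]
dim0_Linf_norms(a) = [2.91, 13.57]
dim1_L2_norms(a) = [13.77, 9.98]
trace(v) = 1.57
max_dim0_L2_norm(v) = 0.96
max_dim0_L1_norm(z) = 24.01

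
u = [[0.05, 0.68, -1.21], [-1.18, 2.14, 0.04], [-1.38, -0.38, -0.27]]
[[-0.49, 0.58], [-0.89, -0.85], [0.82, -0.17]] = u @ [[-0.42, 0.3], [-0.65, -0.22], [0.02, -0.59]]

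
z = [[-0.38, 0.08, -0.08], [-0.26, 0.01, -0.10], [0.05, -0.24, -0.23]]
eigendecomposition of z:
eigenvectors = [[0.29, 0.59, -0.48], [0.69, 0.53, -0.18], [-0.66, 0.61, 0.86]]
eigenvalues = [-0.0, -0.39, -0.21]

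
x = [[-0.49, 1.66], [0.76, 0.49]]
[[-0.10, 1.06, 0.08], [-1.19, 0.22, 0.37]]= x@[[-1.28, -0.10, 0.38], [-0.44, 0.61, 0.16]]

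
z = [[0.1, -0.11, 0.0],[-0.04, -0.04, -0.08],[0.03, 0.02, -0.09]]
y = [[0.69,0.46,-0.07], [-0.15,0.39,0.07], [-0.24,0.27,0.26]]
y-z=[[0.59, 0.57, -0.07],  [-0.11, 0.43, 0.15],  [-0.27, 0.25, 0.35]]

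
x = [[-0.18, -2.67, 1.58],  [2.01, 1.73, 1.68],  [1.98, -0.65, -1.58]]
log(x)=[[(0.9+0.88j), (-0.94+0.3j), (-0.17-1.49j)],[0.89+0.10j, (1.23+0.03j), (0.61-0.17j)],[0.09-1.32j, (-0.52-0.45j), 1.07+2.23j]]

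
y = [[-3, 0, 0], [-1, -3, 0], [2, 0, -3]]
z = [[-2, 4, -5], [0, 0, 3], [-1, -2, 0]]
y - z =[[-1, -4, 5], [-1, -3, -3], [3, 2, -3]]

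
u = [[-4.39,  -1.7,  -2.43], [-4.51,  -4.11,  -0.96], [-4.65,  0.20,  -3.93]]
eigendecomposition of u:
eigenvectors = [[0.55, 0.56, -0.06], [0.66, -0.46, -0.81], [0.51, -0.69, 0.58]]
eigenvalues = [-8.67, -0.02, -3.74]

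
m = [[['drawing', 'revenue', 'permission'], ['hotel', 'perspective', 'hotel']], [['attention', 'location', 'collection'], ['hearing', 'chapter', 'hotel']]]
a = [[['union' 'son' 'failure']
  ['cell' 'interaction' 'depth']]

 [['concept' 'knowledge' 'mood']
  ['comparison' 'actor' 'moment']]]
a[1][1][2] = 'moment'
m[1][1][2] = 'hotel'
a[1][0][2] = 'mood'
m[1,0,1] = 'location'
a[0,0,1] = 'son'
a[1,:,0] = ['concept', 'comparison']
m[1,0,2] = 'collection'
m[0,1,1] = 'perspective'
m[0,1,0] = 'hotel'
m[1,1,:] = ['hearing', 'chapter', 'hotel']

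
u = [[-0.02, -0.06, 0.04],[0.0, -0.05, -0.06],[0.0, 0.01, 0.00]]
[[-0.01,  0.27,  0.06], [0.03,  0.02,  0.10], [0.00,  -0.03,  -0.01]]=u@ [[-1.01, 0.14, -1.82], [0.06, -3.04, -0.97], [-0.58, 2.25, -0.8]]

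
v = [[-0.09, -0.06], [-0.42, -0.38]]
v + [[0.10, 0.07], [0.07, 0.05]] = [[0.01, 0.01], [-0.35, -0.33]]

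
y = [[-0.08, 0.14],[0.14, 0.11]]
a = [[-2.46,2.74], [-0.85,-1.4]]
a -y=[[-2.38, 2.60],[-0.99, -1.51]]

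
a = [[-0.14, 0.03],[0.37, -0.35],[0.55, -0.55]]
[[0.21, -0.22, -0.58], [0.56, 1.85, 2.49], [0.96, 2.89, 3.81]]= a@ [[-2.43, 0.52, 3.34], [-4.18, -4.74, -3.59]]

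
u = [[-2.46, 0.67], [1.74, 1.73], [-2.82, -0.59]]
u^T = [[-2.46, 1.74, -2.82], [0.67, 1.73, -0.59]]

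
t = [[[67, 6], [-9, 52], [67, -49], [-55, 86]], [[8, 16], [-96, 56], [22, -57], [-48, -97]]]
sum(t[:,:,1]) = 13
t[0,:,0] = [67, -9, 67, -55]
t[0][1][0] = -9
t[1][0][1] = 16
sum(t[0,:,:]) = 165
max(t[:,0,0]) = 67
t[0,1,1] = 52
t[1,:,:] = [[8, 16], [-96, 56], [22, -57], [-48, -97]]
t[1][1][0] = -96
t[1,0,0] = 8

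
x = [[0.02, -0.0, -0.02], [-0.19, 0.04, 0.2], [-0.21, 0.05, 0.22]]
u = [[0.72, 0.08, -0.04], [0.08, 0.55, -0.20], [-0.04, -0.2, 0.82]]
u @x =[[0.01, 0.00, -0.01], [-0.06, 0.01, 0.06], [-0.13, 0.03, 0.14]]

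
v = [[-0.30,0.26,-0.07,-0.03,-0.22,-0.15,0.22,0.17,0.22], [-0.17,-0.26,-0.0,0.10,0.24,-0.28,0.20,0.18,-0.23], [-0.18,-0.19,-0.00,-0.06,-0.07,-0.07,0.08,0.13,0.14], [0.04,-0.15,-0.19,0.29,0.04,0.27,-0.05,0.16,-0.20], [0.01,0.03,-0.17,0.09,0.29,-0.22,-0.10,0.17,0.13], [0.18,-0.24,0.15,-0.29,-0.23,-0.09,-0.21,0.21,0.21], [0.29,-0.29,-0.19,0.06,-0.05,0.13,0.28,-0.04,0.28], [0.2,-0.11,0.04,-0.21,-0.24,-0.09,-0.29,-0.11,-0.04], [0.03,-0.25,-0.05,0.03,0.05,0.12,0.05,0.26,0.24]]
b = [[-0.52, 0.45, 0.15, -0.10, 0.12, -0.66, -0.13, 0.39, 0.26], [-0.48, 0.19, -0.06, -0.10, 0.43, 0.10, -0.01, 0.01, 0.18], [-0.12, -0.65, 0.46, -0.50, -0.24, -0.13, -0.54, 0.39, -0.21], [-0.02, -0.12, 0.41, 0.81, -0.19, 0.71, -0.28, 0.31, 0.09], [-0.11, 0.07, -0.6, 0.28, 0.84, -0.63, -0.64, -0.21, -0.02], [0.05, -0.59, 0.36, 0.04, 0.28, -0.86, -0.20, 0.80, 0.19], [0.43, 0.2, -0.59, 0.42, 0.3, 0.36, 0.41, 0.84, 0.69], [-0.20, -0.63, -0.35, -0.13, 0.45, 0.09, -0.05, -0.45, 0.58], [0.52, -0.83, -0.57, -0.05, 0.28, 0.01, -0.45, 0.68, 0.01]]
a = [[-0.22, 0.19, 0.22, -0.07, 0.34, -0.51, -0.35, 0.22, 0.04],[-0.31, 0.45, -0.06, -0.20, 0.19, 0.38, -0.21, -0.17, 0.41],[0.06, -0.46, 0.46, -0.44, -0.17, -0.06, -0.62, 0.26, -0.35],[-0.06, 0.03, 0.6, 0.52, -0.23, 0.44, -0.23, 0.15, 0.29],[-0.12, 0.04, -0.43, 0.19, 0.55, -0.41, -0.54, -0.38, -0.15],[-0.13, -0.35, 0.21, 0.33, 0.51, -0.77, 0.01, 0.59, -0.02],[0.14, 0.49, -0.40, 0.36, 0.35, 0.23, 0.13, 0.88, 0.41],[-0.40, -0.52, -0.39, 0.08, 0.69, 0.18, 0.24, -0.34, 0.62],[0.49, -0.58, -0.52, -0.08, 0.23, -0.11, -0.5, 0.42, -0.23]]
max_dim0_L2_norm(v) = 0.64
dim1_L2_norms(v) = [0.6, 0.61, 0.35, 0.54, 0.48, 0.62, 0.62, 0.51, 0.46]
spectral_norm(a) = 1.70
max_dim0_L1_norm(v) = 1.78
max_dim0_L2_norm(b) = 1.57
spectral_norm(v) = 0.84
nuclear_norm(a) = 8.59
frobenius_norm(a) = 3.33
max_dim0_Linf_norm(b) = 0.86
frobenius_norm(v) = 1.62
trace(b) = 0.89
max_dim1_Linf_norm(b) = 0.86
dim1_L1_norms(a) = [2.16, 2.38, 2.88, 2.55, 2.81, 2.92, 3.39, 3.46, 3.16]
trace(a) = 0.55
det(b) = 0.13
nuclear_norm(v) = 4.16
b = v + a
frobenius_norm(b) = 3.80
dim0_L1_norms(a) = [1.93, 3.11, 3.29, 2.27, 3.26, 3.09, 2.83, 3.41, 2.52]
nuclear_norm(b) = 9.85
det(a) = 0.00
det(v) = 0.00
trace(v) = 0.34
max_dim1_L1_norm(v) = 1.81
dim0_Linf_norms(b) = [0.52, 0.83, 0.6, 0.81, 0.84, 0.86, 0.64, 0.84, 0.69]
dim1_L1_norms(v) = [1.64, 1.66, 0.92, 1.39, 1.21, 1.81, 1.61, 1.33, 1.08]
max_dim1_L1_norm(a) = 3.46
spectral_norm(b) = 2.02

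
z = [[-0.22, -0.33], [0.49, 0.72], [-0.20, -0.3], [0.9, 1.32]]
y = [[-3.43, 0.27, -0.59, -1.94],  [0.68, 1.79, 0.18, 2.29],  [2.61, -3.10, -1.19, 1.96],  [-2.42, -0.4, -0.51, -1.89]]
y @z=[[-0.74, -1.06], [2.75, 4.03], [-0.09, -0.15], [-1.26, -1.83]]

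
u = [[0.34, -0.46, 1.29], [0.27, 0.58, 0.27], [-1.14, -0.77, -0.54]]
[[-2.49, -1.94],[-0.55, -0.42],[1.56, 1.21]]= u@[[-0.67, -0.52],  [0.16, 0.13],  [-1.7, -1.32]]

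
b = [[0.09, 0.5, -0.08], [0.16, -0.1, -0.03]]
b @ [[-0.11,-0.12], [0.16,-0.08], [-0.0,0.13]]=[[0.07, -0.06], [-0.03, -0.02]]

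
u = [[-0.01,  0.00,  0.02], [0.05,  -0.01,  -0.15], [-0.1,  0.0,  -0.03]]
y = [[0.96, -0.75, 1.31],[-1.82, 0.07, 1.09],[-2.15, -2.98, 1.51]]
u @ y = [[-0.05, -0.05, 0.02],[0.39, 0.41, -0.17],[-0.03, 0.16, -0.18]]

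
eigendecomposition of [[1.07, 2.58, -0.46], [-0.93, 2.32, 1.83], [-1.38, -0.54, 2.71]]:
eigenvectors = [[0.85+0.00j,-0.32+0.47j,(-0.32-0.47j)], [(-0.09+0j),-0.63+0.00j,(-0.63-0j)], [0.52+0.00j,-0.32-0.42j,-0.32+0.42j]]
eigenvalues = [(0.53+0j), (2.79+1.93j), (2.79-1.93j)]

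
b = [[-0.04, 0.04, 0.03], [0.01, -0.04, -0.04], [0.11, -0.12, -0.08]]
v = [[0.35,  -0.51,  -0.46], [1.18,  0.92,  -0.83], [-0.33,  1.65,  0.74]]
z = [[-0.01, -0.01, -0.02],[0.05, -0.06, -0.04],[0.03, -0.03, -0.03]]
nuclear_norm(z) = 0.13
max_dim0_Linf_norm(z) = 0.06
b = v @ z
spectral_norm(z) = 0.10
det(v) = -0.01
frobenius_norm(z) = 0.10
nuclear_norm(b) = 0.23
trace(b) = -0.16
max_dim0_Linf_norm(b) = 0.12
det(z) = -0.00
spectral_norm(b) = 0.20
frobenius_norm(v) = 2.63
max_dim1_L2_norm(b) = 0.18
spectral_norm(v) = 2.00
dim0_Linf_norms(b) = [0.11, 0.12, 0.08]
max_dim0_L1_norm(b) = 0.2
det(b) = 0.00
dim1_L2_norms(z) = [0.02, 0.09, 0.05]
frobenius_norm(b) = 0.20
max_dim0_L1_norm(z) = 0.1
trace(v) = 2.01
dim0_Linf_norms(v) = [1.18, 1.65, 0.83]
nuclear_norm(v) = 3.71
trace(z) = -0.10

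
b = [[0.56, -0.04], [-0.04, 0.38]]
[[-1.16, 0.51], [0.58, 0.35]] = b @ [[-1.97, 0.98], [1.33, 1.03]]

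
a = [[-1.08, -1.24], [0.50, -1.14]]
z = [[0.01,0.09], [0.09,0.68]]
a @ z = [[-0.12, -0.94], [-0.1, -0.73]]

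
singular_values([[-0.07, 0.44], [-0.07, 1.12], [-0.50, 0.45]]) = [1.31, 0.43]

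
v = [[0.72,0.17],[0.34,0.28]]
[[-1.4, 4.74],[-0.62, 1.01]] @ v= [[0.60, 1.09], [-0.1, 0.18]]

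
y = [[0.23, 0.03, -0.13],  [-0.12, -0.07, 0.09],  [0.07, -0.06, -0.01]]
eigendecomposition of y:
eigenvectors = [[0.84, 0.48, 0.39], [-0.27, 0.23, 0.44], [0.48, 0.85, 0.81]]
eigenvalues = [0.15, 0.01, -0.01]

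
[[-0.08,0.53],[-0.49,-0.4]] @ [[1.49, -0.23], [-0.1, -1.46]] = [[-0.17, -0.76], [-0.69, 0.7]]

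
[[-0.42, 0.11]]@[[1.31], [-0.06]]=[[-0.56]]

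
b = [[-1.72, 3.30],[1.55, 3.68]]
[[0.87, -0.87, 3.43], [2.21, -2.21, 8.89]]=b @ [[0.36, -0.36, 1.46],[0.45, -0.45, 1.8]]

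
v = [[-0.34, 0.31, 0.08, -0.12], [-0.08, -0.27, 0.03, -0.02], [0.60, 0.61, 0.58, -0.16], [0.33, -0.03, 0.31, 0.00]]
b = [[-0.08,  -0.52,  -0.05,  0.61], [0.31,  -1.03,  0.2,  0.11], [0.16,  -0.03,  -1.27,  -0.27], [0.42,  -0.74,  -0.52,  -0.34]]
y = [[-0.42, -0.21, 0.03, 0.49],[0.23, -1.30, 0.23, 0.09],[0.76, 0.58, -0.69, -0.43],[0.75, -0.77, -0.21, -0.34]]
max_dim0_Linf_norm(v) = 0.61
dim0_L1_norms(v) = [1.35, 1.22, 1.0, 0.3]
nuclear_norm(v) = 1.95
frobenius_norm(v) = 1.27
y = b + v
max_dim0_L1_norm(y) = 2.86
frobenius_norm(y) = 2.27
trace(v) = -0.03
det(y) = 0.02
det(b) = 0.00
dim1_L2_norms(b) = [0.81, 1.1, 1.31, 1.05]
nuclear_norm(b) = 3.57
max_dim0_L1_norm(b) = 2.32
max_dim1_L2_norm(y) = 1.34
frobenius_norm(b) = 2.16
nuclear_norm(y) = 3.55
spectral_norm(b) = 1.55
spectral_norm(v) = 1.12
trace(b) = -2.72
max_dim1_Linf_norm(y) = 1.3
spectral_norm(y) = 1.69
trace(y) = -2.75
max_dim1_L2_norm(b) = 1.31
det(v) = 0.01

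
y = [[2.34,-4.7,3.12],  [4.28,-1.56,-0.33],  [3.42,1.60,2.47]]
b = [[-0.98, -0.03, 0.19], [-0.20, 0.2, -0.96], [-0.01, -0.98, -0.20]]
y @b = [[-1.38, -4.07, 4.33], [-3.88, -0.12, 2.38], [-3.7, -2.2, -1.38]]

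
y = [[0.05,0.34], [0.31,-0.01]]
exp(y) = [[1.11,  0.35],  [0.32,  1.04]]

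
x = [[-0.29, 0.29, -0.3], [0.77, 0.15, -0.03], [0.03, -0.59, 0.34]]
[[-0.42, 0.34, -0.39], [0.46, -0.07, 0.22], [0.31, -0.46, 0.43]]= x@[[0.64, -0.21, 0.38],  [-0.11, 0.53, -0.4],  [0.67, -0.41, 0.53]]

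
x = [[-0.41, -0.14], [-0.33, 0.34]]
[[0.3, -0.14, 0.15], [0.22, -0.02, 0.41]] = x @ [[-0.71,0.28,-0.58], [-0.05,0.21,0.65]]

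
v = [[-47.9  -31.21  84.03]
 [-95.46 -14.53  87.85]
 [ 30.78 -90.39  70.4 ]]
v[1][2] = 87.85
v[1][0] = -95.46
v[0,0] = -47.9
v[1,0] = -95.46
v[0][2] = 84.03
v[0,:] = [-47.9, -31.21, 84.03]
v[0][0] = -47.9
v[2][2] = 70.4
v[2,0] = 30.78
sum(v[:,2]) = 242.28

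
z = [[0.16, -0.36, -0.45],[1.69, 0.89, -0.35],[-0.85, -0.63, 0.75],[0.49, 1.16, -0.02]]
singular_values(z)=[2.5, 0.94, 0.51]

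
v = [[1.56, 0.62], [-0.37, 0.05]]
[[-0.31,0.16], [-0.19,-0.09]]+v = [[1.25, 0.78], [-0.56, -0.04]]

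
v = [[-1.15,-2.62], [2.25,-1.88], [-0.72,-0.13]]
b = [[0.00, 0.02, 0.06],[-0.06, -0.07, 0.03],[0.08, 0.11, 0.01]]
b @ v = [[0.0, -0.05], [-0.11, 0.28], [0.15, -0.42]]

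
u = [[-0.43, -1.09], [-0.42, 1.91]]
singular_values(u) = [2.2, 0.58]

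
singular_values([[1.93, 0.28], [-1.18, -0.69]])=[2.34, 0.43]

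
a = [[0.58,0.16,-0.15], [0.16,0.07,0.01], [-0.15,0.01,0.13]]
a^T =[[0.58, 0.16, -0.15], [0.16, 0.07, 0.01], [-0.15, 0.01, 0.13]]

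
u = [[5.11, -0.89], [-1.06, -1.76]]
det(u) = -9.937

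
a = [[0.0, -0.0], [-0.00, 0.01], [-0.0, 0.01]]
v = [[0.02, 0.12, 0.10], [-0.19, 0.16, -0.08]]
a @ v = [[0.00, 0.0, 0.00], [-0.00, 0.0, -0.0], [-0.0, 0.0, -0.00]]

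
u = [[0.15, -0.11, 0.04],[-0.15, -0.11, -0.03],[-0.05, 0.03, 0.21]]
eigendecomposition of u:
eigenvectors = [[0.34+0.00j,-0.03+0.60j,-0.03-0.60j],[0.94+0.00j,0.04-0.29j,0.04+0.29j],[(-0.03+0j),(-0.74+0j),-0.74-0.00j]]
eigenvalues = [(-0.16+0j), (0.21+0.05j), (0.21-0.05j)]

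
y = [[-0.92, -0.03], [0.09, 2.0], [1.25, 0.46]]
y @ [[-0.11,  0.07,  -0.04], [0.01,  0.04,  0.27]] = [[0.1, -0.07, 0.03], [0.01, 0.09, 0.54], [-0.13, 0.11, 0.07]]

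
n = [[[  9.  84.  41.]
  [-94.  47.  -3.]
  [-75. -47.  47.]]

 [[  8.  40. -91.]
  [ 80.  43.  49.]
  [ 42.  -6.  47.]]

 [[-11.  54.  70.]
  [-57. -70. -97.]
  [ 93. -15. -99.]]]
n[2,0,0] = -11.0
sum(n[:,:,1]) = 130.0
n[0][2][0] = -75.0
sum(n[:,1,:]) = -102.0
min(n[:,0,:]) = -91.0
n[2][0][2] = 70.0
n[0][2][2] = 47.0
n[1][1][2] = 49.0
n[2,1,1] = -70.0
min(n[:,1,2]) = -97.0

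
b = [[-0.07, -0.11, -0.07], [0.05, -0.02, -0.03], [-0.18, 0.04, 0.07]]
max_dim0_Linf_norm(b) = 0.18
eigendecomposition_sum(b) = [[-0.09, -0.08, -0.05], [0.02, 0.02, 0.01], [-0.09, -0.08, -0.05]] + [[0.02, -0.03, -0.02], [0.03, -0.05, -0.04], [-0.09, 0.14, 0.12]] + [[0.0, -0.00, -0.00], [-0.0, 0.01, 0.00], [0.00, -0.02, -0.01]]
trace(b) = -0.02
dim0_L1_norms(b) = [0.3, 0.17, 0.17]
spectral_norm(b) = 0.21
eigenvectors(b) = [[0.7,-0.18,-0.14], [-0.14,-0.33,0.6], [0.7,0.93,-0.79]]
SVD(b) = [[-0.14,-0.99,-0.08], [0.29,-0.12,0.95], [-0.95,0.11,0.30]] @ diag([0.2072684808443198, 0.1470794478865085, 0.002722656402788084]) @ [[0.94, -0.14, -0.32], [0.30, 0.78, 0.55], [-0.17, 0.61, -0.78]]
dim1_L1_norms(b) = [0.25, 0.1, 0.29]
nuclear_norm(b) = 0.36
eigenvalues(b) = [-0.12, 0.09, 0.01]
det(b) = -0.00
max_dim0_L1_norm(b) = 0.3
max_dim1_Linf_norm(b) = 0.18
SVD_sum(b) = [[-0.03, 0.00, 0.01],[0.06, -0.01, -0.02],[-0.18, 0.03, 0.06]] + [[-0.04, -0.11, -0.08], [-0.01, -0.01, -0.01], [0.00, 0.01, 0.01]] + [[0.00, -0.0, 0.00],[-0.00, 0.00, -0.0],[-0.0, 0.0, -0.00]]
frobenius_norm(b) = 0.25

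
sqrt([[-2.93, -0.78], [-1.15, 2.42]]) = [[(0.05+1.71j), (-0.22+0.24j)], [(-0.33+0.36j), 1.56+0.05j]]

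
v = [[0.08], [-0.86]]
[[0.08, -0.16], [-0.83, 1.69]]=v @ [[0.97, -1.96]]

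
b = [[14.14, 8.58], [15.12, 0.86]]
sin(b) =[[0.87, 0.13], [0.23, 0.66]]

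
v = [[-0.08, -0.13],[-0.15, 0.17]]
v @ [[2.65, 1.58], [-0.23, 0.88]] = [[-0.18,-0.24], [-0.44,-0.09]]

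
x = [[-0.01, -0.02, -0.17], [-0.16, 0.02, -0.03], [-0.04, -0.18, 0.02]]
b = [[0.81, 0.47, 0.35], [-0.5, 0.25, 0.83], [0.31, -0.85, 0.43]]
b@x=[[-0.10, -0.07, -0.14],[-0.07, -0.13, 0.09],[0.12, -0.10, -0.02]]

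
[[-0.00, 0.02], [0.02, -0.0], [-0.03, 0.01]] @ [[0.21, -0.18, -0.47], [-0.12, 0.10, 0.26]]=[[-0.00, 0.00, 0.01],[0.0, -0.00, -0.01],[-0.01, 0.01, 0.02]]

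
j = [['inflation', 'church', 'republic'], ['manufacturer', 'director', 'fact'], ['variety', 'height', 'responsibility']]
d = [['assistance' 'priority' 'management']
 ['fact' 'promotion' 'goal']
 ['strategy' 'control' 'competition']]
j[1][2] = 'fact'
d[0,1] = 'priority'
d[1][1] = 'promotion'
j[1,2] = 'fact'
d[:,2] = ['management', 'goal', 'competition']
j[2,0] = 'variety'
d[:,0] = ['assistance', 'fact', 'strategy']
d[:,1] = ['priority', 'promotion', 'control']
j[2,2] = 'responsibility'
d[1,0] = 'fact'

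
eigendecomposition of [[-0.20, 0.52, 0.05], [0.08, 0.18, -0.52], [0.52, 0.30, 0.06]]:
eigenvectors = [[-0.77+0.00j, -0.32-0.31j, (-0.32+0.31j)], [(0.43+0j), (0.07-0.6j), 0.07+0.60j], [0.47+0.00j, (-0.66+0j), -0.66-0.00j]]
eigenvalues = [(-0.52+0j), (0.28+0.52j), (0.28-0.52j)]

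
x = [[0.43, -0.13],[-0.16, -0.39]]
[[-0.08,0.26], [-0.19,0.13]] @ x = [[-0.08, -0.09], [-0.1, -0.03]]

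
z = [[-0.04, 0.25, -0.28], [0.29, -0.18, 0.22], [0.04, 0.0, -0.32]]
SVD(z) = [[-0.64, -0.14, -0.76],  [0.64, -0.65, -0.41],  [-0.43, -0.75, 0.5]] @ diag([0.5669717354801416, 0.2650876544044507, 0.14025543358095957]) @ [[0.34,-0.48,0.81],[-0.8,0.3,0.52],[-0.5,-0.82,-0.28]]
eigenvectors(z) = [[0.74+0.00j, (0.55-0.06j), 0.55+0.06j], [(0.67+0j), -0.79+0.00j, (-0.79-0j)], [0.06+0.00j, (-0.11-0.23j), -0.11+0.23j]]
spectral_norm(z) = 0.57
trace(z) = -0.54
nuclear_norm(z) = 0.97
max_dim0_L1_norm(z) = 0.82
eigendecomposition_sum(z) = [[(0.1+0j), (0.07+0j), (-0.02-0j)],[0.09+0.00j, (0.07+0j), (-0.02-0j)],[0.01+0.00j, 0.01+0.00j, (-0-0j)]] + [[(-0.07+0.01j), (0.09+0.03j), (-0.13-0.42j)], [0.10-0.01j, -0.12-0.05j, 0.12+0.62j], [(0.02+0.03j), (-0-0.04j), -0.16+0.12j]] + [[-0.07-0.01j, (0.09-0.03j), (-0.13+0.42j)],[(0.1+0.01j), (-0.12+0.05j), 0.12-0.62j],[(0.02-0.03j), -0.00+0.04j, -0.16-0.12j]]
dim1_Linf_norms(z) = [0.28, 0.29, 0.32]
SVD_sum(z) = [[-0.12, 0.17, -0.29],[0.12, -0.18, 0.29],[-0.08, 0.12, -0.20]] + [[0.03, -0.01, -0.02], [0.14, -0.05, -0.09], [0.16, -0.06, -0.1]] + [[0.05, 0.09, 0.03],[0.03, 0.05, 0.02],[-0.03, -0.06, -0.02]]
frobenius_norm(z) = 0.64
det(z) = 0.02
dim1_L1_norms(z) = [0.57, 0.69, 0.36]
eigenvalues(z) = [(0.16+0j), (-0.35+0.08j), (-0.35-0.08j)]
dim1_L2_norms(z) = [0.38, 0.41, 0.32]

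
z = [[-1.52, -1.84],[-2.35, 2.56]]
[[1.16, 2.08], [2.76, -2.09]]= z@[[-0.98, -0.18], [0.18, -0.98]]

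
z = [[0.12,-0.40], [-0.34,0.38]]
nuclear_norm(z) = 0.78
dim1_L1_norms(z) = [0.52, 0.72]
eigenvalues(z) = [-0.14, 0.64]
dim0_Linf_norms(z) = [0.34, 0.4]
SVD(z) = [[-0.63, 0.78], [0.78, 0.63]] @ diag([0.643966997262835, 0.1403798647822682]) @ [[-0.53,  0.85], [-0.85,  -0.53]]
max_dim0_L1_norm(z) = 0.78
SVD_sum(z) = [[0.21,-0.34], [-0.27,0.43]] + [[-0.09, -0.06], [-0.07, -0.05]]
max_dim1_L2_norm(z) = 0.51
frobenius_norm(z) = 0.66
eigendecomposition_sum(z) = [[-0.09, -0.07],  [-0.06, -0.05]] + [[0.21, -0.33],[-0.28, 0.43]]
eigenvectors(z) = [[-0.84,0.61], [-0.55,-0.79]]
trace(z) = 0.50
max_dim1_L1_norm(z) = 0.72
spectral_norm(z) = 0.64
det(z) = -0.09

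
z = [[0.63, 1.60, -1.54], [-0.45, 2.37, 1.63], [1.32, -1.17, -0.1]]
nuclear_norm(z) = 6.65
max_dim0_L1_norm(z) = 5.14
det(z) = 8.43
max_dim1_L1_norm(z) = 4.45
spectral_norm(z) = 3.25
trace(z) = 2.90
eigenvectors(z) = [[(-0.73+0j),-0.73-0.00j,(0.72+0j)], [0.14-0.34j,0.14+0.34j,0.70+0.00j], [(0.05+0.58j),0.05-0.58j,(0.06+0j)]]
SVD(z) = [[-0.24, -0.97, -0.09], [-0.87, 0.26, -0.43], [0.44, -0.02, -0.9]] @ diag([3.24778573789138, 2.2454035598108195, 1.1559198304113647]) @ [[0.25, -0.91, -0.33], [-0.34, -0.41, 0.85], [-0.91, -0.10, -0.41]]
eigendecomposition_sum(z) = [[(0.12+0.82j),(-0.02-0.82j),-1.25-0.22j],[(-0.41-0.1j),(0.39+0.15j),0.35-0.55j],[(0.64-0.15j),(-0.66+0.07j),(-0.09+1.01j)]] + [[(0.12-0.82j), (-0.02+0.82j), (-1.25+0.22j)], [(-0.41+0.1j), 0.39-0.15j, 0.35+0.55j], [0.64+0.15j, -0.66-0.07j, (-0.09-1.01j)]] + [[(0.38-0j), (1.64+0j), 0.97+0.00j], [0.37-0.00j, 1.59+0.00j, (0.94+0j)], [(0.03-0j), 0.14+0.00j, 0.08+0.00j]]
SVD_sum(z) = [[-0.2, 0.71, 0.26], [-0.71, 2.55, 0.94], [0.36, -1.3, -0.48]] + [[0.73, 0.88, -1.84], [-0.19, -0.23, 0.49], [0.02, 0.02, -0.05]] + [[0.1, 0.01, 0.04], [0.45, 0.05, 0.2], [0.94, 0.11, 0.42]]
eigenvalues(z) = [(0.42+1.98j), (0.42-1.98j), (2.05+0j)]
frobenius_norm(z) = 4.11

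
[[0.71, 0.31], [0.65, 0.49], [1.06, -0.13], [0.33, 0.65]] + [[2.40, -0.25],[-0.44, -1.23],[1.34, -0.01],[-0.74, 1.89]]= [[3.11, 0.06], [0.21, -0.74], [2.40, -0.14], [-0.41, 2.54]]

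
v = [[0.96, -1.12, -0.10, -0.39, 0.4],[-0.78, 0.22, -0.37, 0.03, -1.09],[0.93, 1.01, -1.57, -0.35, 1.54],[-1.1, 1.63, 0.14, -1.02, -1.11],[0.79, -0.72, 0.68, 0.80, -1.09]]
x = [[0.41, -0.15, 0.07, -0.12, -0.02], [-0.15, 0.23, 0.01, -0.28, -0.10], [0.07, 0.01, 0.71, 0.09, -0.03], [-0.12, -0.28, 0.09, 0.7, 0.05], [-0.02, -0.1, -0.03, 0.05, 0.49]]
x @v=[[0.69, -0.60, -0.13, -0.08, 0.59], [-0.09, -0.16, -0.19, 0.27, 0.12], [0.60, 0.81, -1.13, -0.39, 1.04], [-0.54, 1.27, 0.11, -0.67, -0.44], [0.36, -0.30, 0.43, 0.36, -0.53]]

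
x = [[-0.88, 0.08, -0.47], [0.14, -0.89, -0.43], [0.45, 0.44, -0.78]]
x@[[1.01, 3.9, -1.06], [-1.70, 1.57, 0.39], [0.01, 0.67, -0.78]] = [[-1.03,  -3.62,  1.33],  [1.65,  -1.14,  -0.16],  [-0.30,  1.92,  0.30]]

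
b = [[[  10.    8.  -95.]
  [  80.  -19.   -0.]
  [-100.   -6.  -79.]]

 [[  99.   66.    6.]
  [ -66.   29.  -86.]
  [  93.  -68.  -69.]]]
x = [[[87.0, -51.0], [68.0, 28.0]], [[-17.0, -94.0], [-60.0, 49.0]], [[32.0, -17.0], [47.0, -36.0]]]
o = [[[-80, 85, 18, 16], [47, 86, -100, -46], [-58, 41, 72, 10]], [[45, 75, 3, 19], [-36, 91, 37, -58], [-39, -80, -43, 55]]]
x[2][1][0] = 47.0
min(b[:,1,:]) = -86.0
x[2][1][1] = -36.0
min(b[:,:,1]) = -68.0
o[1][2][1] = -80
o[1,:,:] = [[45, 75, 3, 19], [-36, 91, 37, -58], [-39, -80, -43, 55]]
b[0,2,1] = -6.0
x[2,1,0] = 47.0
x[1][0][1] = -94.0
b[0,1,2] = -0.0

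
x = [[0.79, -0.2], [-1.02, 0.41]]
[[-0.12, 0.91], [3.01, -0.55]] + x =[[0.67, 0.71], [1.99, -0.14]]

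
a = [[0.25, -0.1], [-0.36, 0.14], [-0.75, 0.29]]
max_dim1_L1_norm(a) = 1.04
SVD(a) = [[-0.29, -0.93], [0.41, 0.08], [0.86, -0.35]] @ diag([0.9318214612572243, 0.002960462877840142]) @ [[-0.93,0.36], [0.36,0.93]]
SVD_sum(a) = [[0.25, -0.1], [-0.36, 0.14], [-0.75, 0.29]] + [[-0.0, -0.00], [0.0, 0.0], [-0.00, -0.0]]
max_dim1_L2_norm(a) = 0.8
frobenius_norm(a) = 0.93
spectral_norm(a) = 0.93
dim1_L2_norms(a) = [0.27, 0.39, 0.8]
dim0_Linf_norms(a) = [0.75, 0.29]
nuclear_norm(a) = 0.93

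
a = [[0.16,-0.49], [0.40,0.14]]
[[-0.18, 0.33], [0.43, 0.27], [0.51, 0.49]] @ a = [[0.10,  0.13], [0.18,  -0.17], [0.28,  -0.18]]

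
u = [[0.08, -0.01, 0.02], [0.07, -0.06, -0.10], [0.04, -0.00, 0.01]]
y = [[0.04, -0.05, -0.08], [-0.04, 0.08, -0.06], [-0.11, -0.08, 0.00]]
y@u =[[-0.0,  0.00,  0.00], [0.00,  -0.0,  -0.01], [-0.01,  0.01,  0.01]]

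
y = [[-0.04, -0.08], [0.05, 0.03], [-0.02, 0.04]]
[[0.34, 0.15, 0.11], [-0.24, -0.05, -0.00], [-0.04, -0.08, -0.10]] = y@[[-3.29, 0.19, 1.1], [-2.64, -1.97, -1.92]]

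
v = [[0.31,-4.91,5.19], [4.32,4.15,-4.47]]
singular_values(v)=[9.79, 3.35]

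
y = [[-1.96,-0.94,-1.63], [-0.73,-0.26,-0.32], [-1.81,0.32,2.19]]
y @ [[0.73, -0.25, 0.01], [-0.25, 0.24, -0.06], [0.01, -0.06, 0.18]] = [[-1.21, 0.36, -0.26],[-0.47, 0.14, -0.05],[-1.38, 0.40, 0.36]]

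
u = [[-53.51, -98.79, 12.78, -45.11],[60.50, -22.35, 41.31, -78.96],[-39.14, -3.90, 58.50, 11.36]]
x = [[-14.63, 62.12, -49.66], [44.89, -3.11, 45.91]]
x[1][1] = -3.11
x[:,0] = [-14.63, 44.89]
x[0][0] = -14.63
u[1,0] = 60.5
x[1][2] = 45.91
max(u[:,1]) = -3.9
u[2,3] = 11.36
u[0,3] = -45.11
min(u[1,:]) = -78.96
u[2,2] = 58.5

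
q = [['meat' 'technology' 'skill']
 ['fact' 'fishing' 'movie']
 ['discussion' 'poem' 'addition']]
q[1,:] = ['fact', 'fishing', 'movie']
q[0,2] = 'skill'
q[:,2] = ['skill', 'movie', 'addition']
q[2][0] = 'discussion'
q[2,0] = 'discussion'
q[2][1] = 'poem'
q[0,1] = 'technology'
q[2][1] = 'poem'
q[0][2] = 'skill'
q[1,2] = 'movie'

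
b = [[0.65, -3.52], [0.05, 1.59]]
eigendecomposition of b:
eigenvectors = [[-1.0, 0.98],  [0.07, -0.19]]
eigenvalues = [0.91, 1.33]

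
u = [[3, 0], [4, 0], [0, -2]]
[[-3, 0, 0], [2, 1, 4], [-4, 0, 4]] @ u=[[-9, 0], [10, -8], [-12, -8]]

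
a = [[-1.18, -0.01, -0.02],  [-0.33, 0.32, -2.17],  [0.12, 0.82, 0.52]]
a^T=[[-1.18, -0.33, 0.12], [-0.01, 0.32, 0.82], [-0.02, -2.17, 0.52]]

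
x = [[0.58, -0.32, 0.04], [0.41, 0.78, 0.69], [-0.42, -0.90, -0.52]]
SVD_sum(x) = [[-0.0, -0.00, -0.0], [0.41, 0.84, 0.6], [-0.41, -0.84, -0.61]] + [[0.58, -0.32, 0.05],[0.03, -0.02, 0.0],[0.03, -0.01, 0.0]] + [[0.00, 0.0, -0.01],[-0.03, -0.04, 0.08],[-0.03, -0.04, 0.08]]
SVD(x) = [[0.0, 1.00, -0.07], [-0.71, 0.05, 0.71], [0.71, 0.04, 0.71]] @ diag([1.5772497510507575, 0.6650038244801484, 0.1409011576854489]) @ [[-0.37,  -0.75,  -0.54], [0.87,  -0.48,  0.08], [-0.32,  -0.44,  0.84]]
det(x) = 0.15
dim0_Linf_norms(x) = [0.58, 0.9, 0.69]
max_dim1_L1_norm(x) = 1.88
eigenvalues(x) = [(0.44+0j), (0.2+0.55j), (0.2-0.55j)]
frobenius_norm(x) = 1.72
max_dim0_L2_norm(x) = 1.23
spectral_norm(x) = 1.58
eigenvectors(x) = [[(0.76+0j), 0.06+0.33j, (0.06-0.33j)], [0.27+0.00j, (0.54+0.28j), (0.54-0.28j)], [(-0.59+0j), (-0.72+0j), -0.72-0.00j]]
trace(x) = 0.84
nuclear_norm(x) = 2.38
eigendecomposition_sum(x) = [[(0.36+0j),-0.42+0.00j,(-0.29+0j)], [(0.13+0j),(-0.15+0j),(-0.1+0j)], [(-0.28+0j),0.33-0.00j,0.22+0.00j]] + [[0.11+0.01j, 0.05+0.28j, (0.17+0.14j)], [0.14-0.14j, 0.46+0.24j, 0.40-0.07j], [(-0.07+0.22j), -0.61-0.00j, -0.37+0.29j]] + [[0.11-0.01j, 0.05-0.28j, (0.17-0.14j)], [(0.14+0.14j), (0.46-0.24j), 0.40+0.07j], [(-0.07-0.22j), -0.61+0.00j, (-0.37-0.29j)]]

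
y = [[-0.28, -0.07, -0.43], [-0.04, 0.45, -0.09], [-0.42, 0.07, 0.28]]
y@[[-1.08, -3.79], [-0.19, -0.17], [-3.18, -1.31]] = [[1.68, 1.64], [0.24, 0.19], [-0.45, 1.21]]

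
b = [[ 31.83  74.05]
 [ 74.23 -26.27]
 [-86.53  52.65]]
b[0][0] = 31.83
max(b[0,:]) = 74.05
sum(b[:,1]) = 100.43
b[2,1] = 52.65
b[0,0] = 31.83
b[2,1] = 52.65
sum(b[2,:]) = -33.88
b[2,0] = -86.53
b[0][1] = 74.05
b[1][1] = -26.27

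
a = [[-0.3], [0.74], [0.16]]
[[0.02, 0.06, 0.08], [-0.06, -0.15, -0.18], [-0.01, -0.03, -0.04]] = a @ [[-0.08, -0.20, -0.25]]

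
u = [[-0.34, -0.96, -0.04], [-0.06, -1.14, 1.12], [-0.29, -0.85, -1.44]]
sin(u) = [[-0.35, -0.74, -0.50],[-0.19, -1.4, 0.34],[-0.17, -0.14, -1.51]]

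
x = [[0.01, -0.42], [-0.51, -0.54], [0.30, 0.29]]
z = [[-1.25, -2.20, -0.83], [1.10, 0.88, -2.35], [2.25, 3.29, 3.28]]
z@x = [[0.86, 1.47], [-1.14, -1.62], [-0.67, -1.77]]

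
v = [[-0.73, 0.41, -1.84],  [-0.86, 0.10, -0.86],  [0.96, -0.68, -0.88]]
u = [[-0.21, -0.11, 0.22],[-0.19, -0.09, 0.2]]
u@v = [[0.46, -0.25, 0.29], [0.41, -0.22, 0.25]]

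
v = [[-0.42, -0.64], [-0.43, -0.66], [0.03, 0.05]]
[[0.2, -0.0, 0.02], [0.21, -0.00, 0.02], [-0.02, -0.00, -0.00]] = v@ [[0.23,0.21,-0.44], [-0.47,-0.13,0.25]]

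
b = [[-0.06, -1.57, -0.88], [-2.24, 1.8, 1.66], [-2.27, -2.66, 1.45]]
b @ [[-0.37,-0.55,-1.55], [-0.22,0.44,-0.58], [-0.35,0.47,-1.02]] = [[0.68, -1.07, 1.9], [-0.15, 2.80, 0.73], [0.92, 0.76, 3.58]]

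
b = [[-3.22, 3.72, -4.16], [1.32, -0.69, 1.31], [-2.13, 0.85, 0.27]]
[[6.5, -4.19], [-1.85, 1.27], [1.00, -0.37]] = b @ [[-0.32, 0.17], [0.62, -0.22], [-0.76, 0.68]]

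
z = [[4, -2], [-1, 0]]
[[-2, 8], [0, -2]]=z @[[0, 2], [1, 0]]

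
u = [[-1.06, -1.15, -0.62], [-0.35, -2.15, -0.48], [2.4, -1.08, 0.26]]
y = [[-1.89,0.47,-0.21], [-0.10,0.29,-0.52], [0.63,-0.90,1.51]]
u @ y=[[1.73, -0.27, -0.12], [0.57, -0.36, 0.47], [-4.26, 0.58, 0.45]]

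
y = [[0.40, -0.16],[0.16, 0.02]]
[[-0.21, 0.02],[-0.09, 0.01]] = y@[[-0.54, 0.06], [-0.04, 0.00]]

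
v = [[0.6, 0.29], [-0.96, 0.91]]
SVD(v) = [[-0.22, 0.98], [0.98, 0.22]] @ diag([1.3492481192266792, 0.6110069662150089]) @ [[-0.79, 0.61], [0.61, 0.79]]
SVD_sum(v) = [[0.24, -0.18], [-1.04, 0.8]] + [[0.36,0.47], [0.08,0.11]]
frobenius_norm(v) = 1.48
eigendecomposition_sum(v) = [[0.30+0.37j, 0.14-0.22j], [-0.48+0.72j, (0.46+0.14j)]] + [[(0.3-0.37j), (0.14+0.22j)], [-0.48-0.72j, 0.46-0.14j]]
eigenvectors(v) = [[-0.14+0.46j,  (-0.14-0.46j)],[-0.88+0.00j,  (-0.88-0j)]]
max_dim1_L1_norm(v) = 1.87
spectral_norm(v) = 1.35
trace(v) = 1.51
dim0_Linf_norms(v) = [0.96, 0.91]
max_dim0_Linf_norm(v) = 0.96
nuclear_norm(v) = 1.96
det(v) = 0.82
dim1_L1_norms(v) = [0.89, 1.87]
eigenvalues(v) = [(0.76+0.5j), (0.76-0.5j)]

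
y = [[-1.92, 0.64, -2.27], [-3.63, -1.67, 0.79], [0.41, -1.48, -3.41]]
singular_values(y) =[4.35, 4.15, 1.92]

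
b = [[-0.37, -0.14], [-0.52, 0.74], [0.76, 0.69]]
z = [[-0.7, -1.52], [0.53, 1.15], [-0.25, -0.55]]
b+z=[[-1.07, -1.66],  [0.01, 1.89],  [0.51, 0.14]]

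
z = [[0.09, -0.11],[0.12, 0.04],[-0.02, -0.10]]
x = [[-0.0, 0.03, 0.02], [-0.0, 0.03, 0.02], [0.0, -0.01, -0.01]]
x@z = [[0.0, -0.00], [0.0, -0.00], [-0.00, 0.00]]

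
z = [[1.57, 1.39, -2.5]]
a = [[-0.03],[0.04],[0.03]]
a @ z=[[-0.05, -0.04, 0.08], [0.06, 0.06, -0.1], [0.05, 0.04, -0.08]]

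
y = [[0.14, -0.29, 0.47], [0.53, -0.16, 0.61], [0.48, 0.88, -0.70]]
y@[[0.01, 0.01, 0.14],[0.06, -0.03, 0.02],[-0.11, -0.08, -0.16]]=[[-0.07, -0.03, -0.06],  [-0.07, -0.04, -0.03],  [0.13, 0.03, 0.20]]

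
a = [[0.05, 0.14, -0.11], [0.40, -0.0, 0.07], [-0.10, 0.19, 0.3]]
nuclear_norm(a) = 0.96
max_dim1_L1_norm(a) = 0.59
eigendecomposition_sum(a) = [[(-0.11+0j),(0.08+0j),-0.03+0.00j], [0.19-0.00j,(-0.13-0j),0.05-0.00j], [-0.08+0.00j,(0.06+0j),-0.02+0.00j]] + [[0.08+0.07j, (0.03+0.08j), -0.04+0.09j], [(0.11+0.02j), (0.07+0.06j), (0.01+0.1j)], [-0.01-0.18j, 0.07-0.13j, (0.16-0.06j)]] + [[(0.08-0.07j), (0.03-0.08j), -0.04-0.09j], [0.11-0.02j, 0.07-0.06j, (0.01-0.1j)], [-0.01+0.18j, 0.07+0.13j, 0.16+0.06j]]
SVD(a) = [[-0.11, 0.05, 0.99], [-0.88, -0.46, -0.08], [0.45, -0.89, 0.09]] @ diag([0.4197251434137713, 0.3562137894289015, 0.1792834075060804]) @ [[-0.96, 0.17, 0.20], [-0.26, -0.45, -0.85], [0.05, 0.88, -0.48]]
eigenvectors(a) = [[0.48+0.00j, (0.31-0.32j), 0.31+0.32j],[(-0.8+0j), (0.13-0.45j), 0.13+0.45j],[(0.35+0j), (-0.77+0j), (-0.77-0j)]]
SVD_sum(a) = [[0.05,-0.01,-0.01],[0.36,-0.06,-0.08],[-0.18,0.03,0.04]] + [[-0.00, -0.01, -0.01], [0.04, 0.07, 0.14], [0.08, 0.14, 0.27]] + [[0.01, 0.16, -0.09], [-0.00, -0.01, 0.01], [0.0, 0.01, -0.01]]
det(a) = -0.03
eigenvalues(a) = [(-0.27+0j), (0.31+0.07j), (0.31-0.07j)]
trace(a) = 0.35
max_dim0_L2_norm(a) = 0.42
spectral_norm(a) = 0.42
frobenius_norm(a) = 0.58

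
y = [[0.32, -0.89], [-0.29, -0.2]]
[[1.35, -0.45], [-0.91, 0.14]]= y @ [[3.36, -0.66], [-0.31, 0.27]]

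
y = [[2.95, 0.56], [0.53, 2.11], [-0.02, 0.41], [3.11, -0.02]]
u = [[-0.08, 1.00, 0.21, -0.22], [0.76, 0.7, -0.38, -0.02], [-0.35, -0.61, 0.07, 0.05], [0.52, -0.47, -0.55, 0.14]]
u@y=[[-0.39, 2.16], [2.56, 1.75], [-1.2, -1.46], [1.73, -0.93]]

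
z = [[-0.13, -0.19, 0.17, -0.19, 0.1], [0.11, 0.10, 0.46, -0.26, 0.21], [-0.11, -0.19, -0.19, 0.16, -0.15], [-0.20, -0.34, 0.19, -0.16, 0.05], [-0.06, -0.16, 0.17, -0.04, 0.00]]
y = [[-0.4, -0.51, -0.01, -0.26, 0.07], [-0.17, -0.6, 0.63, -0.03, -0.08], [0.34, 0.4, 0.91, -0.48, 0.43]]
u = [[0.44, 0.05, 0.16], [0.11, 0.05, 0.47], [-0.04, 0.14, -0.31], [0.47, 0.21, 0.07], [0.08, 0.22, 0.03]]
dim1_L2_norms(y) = [0.7, 0.89, 1.23]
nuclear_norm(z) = 1.43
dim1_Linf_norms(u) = [0.44, 0.47, 0.31, 0.47, 0.22]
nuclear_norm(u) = 1.51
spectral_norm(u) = 0.77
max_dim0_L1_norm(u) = 1.14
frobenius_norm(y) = 1.67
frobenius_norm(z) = 0.94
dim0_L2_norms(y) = [0.55, 0.88, 1.11, 0.55, 0.44]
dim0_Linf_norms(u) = [0.47, 0.22, 0.47]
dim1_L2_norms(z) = [0.36, 0.59, 0.36, 0.47, 0.24]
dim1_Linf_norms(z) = [0.19, 0.46, 0.19, 0.34, 0.17]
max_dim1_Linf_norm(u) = 0.47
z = u @ y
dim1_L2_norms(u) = [0.47, 0.49, 0.34, 0.52, 0.24]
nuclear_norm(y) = 2.70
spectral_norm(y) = 1.27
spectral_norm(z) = 0.75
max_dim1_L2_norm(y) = 1.23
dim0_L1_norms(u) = [1.14, 0.67, 1.04]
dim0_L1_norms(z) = [0.61, 0.98, 1.18, 0.81, 0.51]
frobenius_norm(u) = 0.95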